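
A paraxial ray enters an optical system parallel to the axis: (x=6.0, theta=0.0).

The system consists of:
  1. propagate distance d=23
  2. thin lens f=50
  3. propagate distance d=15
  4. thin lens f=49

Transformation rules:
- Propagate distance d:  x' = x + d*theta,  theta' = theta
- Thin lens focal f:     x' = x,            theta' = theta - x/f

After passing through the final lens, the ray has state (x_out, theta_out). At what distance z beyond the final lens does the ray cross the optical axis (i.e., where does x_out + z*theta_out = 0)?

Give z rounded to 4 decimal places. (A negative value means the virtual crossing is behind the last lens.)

Answer: 20.4167

Derivation:
Initial: x=6.0000 theta=0.0000
After 1 (propagate distance d=23): x=6.0000 theta=0.0000
After 2 (thin lens f=50): x=6.0000 theta=-0.1200
After 3 (propagate distance d=15): x=4.2000 theta=-0.1200
After 4 (thin lens f=49): x=4.2000 theta=-36/175 (≈-0.2057)
z_focus = -x_out/theta_out = -(4.2000)/(-36/175) = 245/12 ≈ 20.4167
Rounded to 4 decimal places: z = 20.4167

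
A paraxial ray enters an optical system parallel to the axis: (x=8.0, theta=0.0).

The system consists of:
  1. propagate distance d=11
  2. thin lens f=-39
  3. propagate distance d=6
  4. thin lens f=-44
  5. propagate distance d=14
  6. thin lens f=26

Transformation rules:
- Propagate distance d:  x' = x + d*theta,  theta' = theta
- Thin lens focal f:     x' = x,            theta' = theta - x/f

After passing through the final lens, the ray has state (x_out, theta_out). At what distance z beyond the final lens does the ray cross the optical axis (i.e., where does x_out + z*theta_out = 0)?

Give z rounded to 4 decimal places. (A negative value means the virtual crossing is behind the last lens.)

Initial: x=8.0000 theta=0.0000
After 1 (propagate distance d=11): x=8.0000 theta=0.0000
After 2 (thin lens f=-39): x=8.0000 theta=8/39 (≈0.2051)
After 3 (propagate distance d=6): x=120/13 (≈9.2308) theta=8/39 (≈0.2051)
After 4 (thin lens f=-44): x=120/13 (≈9.2308) theta=178/429 (≈0.4149)
After 5 (propagate distance d=14): x=6452/429 (≈15.0396) theta=178/429 (≈0.4149)
After 6 (thin lens f=26): x=6452/429 (≈15.0396) theta=-304/1859 (≈-0.1635)
z_focus = -x_out/theta_out = -(6452/429)/(-304/1859) = 20969/228 ≈ 91.9693
Rounded to 4 decimal places: z = 91.9693

Answer: 91.9693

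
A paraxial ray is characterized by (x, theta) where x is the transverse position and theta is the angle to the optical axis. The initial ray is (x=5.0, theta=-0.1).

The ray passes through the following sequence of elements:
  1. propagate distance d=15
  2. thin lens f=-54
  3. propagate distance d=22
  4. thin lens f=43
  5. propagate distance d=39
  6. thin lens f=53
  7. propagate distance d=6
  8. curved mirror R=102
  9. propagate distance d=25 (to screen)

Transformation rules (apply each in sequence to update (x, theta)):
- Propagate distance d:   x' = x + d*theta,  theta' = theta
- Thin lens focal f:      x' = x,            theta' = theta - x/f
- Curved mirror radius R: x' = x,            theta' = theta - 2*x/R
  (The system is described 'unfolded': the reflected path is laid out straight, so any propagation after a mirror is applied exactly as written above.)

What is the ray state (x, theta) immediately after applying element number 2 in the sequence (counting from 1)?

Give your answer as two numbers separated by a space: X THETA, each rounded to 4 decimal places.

Initial: x=5.0000 theta=-0.1000
After 1 (propagate distance d=15): x=3.5000 theta=-0.1000
After 2 (thin lens f=-54): x=3.5000 theta=-19/540 (≈-0.0352)
Rounded to 4 decimal places: x = 3.5000, theta = -0.0352

Answer: 3.5000 -0.0352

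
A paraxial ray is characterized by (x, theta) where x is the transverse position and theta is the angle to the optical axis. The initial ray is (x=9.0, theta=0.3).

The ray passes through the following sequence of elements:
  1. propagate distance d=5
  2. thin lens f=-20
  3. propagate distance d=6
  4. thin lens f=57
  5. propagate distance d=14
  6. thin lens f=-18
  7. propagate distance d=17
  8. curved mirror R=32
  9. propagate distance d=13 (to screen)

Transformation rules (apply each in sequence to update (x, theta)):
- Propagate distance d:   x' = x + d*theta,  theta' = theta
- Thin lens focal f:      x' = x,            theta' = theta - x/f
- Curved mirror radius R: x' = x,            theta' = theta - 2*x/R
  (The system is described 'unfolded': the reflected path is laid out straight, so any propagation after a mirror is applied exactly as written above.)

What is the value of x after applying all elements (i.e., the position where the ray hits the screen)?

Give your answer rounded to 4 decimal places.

Initial: x=9.0000 theta=0.3000
After 1 (propagate distance d=5): x=10.5000 theta=0.3000
After 2 (thin lens f=-20): x=10.5000 theta=0.8250
After 3 (propagate distance d=6): x=15.4500 theta=0.8250
After 4 (thin lens f=57): x=15.4500 theta=421/760 (≈0.5539)
After 5 (propagate distance d=14): x=4409/190 (≈23.2053) theta=421/760 (≈0.5539)
After 6 (thin lens f=-18): x=4409/190 (≈23.2053) theta=12607/6840 (≈1.8431)
After 7 (propagate distance d=17): x=373043/6840 (≈54.5385) theta=12607/6840 (≈1.8431)
After 8 (curved mirror R=32): x=373043/6840 (≈54.5385) theta=-171331/109440 (≈-1.5655)
After 9 (propagate distance d=13 (to screen)): x=39383/1152 (≈34.1866) theta=-171331/109440 (≈-1.5655)
Rounded to 4 decimal places: x = 34.1866

Answer: 34.1866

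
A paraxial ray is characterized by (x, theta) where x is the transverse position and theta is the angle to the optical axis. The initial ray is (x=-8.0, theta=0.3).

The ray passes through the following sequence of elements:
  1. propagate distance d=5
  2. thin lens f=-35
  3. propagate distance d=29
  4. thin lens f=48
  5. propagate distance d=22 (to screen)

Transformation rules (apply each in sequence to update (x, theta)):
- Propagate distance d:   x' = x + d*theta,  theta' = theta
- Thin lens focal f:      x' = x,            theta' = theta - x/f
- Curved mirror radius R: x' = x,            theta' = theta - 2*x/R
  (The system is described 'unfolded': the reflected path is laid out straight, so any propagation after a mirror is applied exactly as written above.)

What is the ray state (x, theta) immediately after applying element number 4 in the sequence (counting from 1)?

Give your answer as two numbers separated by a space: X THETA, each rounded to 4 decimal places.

Answer: -3.1857 0.1807

Derivation:
Initial: x=-8.0000 theta=0.3000
After 1 (propagate distance d=5): x=-6.5000 theta=0.3000
After 2 (thin lens f=-35): x=-6.5000 theta=4/35 (≈0.1143)
After 3 (propagate distance d=29): x=-223/70 (≈-3.1857) theta=4/35 (≈0.1143)
After 4 (thin lens f=48): x=-223/70 (≈-3.1857) theta=607/3360 (≈0.1807)
Rounded to 4 decimal places: x = -3.1857, theta = 0.1807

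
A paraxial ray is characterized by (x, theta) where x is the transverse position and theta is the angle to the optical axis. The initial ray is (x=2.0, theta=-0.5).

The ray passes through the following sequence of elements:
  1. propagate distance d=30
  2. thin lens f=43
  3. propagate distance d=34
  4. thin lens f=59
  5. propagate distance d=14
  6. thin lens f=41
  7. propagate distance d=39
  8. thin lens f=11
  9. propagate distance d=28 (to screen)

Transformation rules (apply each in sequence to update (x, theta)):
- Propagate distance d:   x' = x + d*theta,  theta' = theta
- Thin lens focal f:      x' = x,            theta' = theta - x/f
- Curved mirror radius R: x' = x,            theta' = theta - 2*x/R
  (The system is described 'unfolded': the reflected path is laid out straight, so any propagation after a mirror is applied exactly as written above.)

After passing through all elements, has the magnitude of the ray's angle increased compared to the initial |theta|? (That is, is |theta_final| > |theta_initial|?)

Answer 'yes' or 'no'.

Answer: no

Derivation:
Initial: x=2.0000 theta=-0.5000
After 1 (propagate distance d=30): x=-13.0000 theta=-0.5000
After 2 (thin lens f=43): x=-13.0000 theta=-17/86 (≈-0.1977)
After 3 (propagate distance d=34): x=-848/43 (≈-19.7209) theta=-17/86 (≈-0.1977)
After 4 (thin lens f=59): x=-848/43 (≈-19.7209) theta=693/5074 (≈0.1366)
After 5 (propagate distance d=14): x=-45181/2537 (≈-17.8088) theta=693/5074 (≈0.1366)
After 6 (thin lens f=41): x=-45181/2537 (≈-17.8088) theta=118775/208034 (≈0.5709)
After 7 (propagate distance d=39): x=927383/208034 (≈4.4578) theta=118775/208034 (≈0.5709)
After 8 (thin lens f=11): x=927383/208034 (≈4.4578) theta=189571/1144187 (≈0.1657)
After 9 (propagate distance d=28 (to screen)): x=20817189/2288374 (≈9.0969) theta=189571/1144187 (≈0.1657)
|theta_initial|=0.5000 |theta_final|=189571/1144187 (≈0.1657) -> not increased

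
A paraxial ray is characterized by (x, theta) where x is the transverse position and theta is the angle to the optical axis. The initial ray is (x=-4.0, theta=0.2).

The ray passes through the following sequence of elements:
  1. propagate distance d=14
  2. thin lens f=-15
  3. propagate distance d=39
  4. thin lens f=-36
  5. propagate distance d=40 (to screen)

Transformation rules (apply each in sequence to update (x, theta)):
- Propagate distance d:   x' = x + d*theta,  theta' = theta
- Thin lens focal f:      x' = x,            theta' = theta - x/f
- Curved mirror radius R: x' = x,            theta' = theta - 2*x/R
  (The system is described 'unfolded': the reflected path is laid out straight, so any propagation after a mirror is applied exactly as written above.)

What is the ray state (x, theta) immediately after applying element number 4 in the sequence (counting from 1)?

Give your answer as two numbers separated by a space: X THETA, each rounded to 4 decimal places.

Answer: 3.4800 0.2167

Derivation:
Initial: x=-4.0000 theta=0.2000
After 1 (propagate distance d=14): x=-1.2000 theta=0.2000
After 2 (thin lens f=-15): x=-1.2000 theta=0.1200
After 3 (propagate distance d=39): x=3.4800 theta=0.1200
After 4 (thin lens f=-36): x=3.4800 theta=13/60 (≈0.2167)
Rounded to 4 decimal places: x = 3.4800, theta = 0.2167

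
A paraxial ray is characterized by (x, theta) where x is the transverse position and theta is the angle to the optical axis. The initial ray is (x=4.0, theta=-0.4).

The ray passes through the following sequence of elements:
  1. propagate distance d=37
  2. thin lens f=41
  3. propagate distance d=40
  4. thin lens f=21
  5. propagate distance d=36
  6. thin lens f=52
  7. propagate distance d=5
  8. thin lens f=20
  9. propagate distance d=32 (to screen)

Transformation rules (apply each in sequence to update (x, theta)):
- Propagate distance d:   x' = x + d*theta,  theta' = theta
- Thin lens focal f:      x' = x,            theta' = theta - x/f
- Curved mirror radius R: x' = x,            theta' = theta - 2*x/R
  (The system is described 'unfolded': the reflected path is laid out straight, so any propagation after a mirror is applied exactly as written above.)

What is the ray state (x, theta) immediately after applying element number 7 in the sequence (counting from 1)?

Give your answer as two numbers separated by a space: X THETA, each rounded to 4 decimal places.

Initial: x=4.0000 theta=-0.4000
After 1 (propagate distance d=37): x=-10.8000 theta=-0.4000
After 2 (thin lens f=41): x=-10.8000 theta=-28/205 (≈-0.1366)
After 3 (propagate distance d=40): x=-3334/205 (≈-16.2634) theta=-28/205 (≈-0.1366)
After 4 (thin lens f=21): x=-3334/205 (≈-16.2634) theta=2746/4305 (≈0.6379)
After 5 (propagate distance d=36): x=9614/1435 (≈6.6997) theta=2746/4305 (≈0.6379)
After 6 (thin lens f=52): x=9614/1435 (≈6.6997) theta=11395/22386 (≈0.5090)
After 7 (propagate distance d=5): x=1034767/111930 (≈9.2448) theta=11395/22386 (≈0.5090)
Rounded to 4 decimal places: x = 9.2448, theta = 0.5090

Answer: 9.2448 0.5090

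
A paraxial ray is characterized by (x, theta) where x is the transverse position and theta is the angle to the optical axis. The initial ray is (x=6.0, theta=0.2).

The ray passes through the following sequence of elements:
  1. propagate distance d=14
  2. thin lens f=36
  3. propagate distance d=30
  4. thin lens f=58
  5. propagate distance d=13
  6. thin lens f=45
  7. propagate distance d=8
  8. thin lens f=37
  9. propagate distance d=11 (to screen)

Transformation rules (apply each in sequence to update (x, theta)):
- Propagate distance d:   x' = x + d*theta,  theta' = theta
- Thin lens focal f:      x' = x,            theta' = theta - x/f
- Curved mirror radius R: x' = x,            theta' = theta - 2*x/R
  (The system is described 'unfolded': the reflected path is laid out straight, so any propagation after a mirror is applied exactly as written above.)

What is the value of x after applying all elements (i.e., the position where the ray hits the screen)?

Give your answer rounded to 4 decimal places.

Initial: x=6.0000 theta=0.2000
After 1 (propagate distance d=14): x=8.8000 theta=0.2000
After 2 (thin lens f=36): x=8.8000 theta=-2/45 (≈-0.0444)
After 3 (propagate distance d=30): x=112/15 (≈7.4667) theta=-2/45 (≈-0.0444)
After 4 (thin lens f=58): x=112/15 (≈7.4667) theta=-226/1305 (≈-0.1732)
After 5 (propagate distance d=13): x=6806/1305 (≈5.2153) theta=-226/1305 (≈-0.1732)
After 6 (thin lens f=45): x=6806/1305 (≈5.2153) theta=-16976/58725 (≈-0.2891)
After 7 (propagate distance d=8): x=5878/2025 (≈2.9027) theta=-16976/58725 (≈-0.2891)
After 8 (thin lens f=37): x=5878/2025 (≈2.9027) theta=-798574/2172825 (≈-0.3675)
After 9 (propagate distance d=11 (to screen)): x=-165148/144855 (≈-1.1401) theta=-798574/2172825 (≈-0.3675)
Rounded to 4 decimal places: x = -1.1401

Answer: -1.1401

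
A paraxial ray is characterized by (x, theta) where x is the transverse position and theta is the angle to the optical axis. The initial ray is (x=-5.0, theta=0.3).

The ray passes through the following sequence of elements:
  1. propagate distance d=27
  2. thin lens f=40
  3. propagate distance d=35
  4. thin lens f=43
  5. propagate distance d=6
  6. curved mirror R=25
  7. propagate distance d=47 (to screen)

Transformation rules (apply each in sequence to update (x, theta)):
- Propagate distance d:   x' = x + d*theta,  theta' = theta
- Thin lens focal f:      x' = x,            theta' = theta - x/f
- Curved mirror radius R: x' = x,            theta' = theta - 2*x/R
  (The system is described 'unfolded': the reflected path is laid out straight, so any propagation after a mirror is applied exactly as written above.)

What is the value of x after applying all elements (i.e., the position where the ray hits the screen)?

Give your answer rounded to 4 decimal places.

Initial: x=-5.0000 theta=0.3000
After 1 (propagate distance d=27): x=3.1000 theta=0.3000
After 2 (thin lens f=40): x=3.1000 theta=0.2225
After 3 (propagate distance d=35): x=10.8875 theta=0.2225
After 4 (thin lens f=43): x=10.8875 theta=-33/1075 (≈-0.0307)
After 5 (propagate distance d=6): x=184097/17200 (≈10.7033) theta=-33/1075 (≈-0.0307)
After 6 (curved mirror R=25): x=184097/17200 (≈10.7033) theta=-190697/215000 (≈-0.8870)
After 7 (propagate distance d=47 (to screen)): x=-13323093/430000 (≈-30.9839) theta=-190697/215000 (≈-0.8870)
Rounded to 4 decimal places: x = -30.9839

Answer: -30.9839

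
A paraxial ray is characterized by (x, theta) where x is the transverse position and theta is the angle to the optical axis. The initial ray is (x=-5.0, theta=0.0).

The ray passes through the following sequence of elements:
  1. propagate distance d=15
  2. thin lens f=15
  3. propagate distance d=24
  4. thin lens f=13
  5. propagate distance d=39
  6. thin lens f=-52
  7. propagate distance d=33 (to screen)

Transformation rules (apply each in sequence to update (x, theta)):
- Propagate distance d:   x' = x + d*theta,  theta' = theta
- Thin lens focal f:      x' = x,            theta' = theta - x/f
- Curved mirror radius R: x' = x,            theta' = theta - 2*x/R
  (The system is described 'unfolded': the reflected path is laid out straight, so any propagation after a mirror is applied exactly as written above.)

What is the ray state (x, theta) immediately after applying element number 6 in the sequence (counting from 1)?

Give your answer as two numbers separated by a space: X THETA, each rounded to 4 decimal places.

Initial: x=-5.0000 theta=0.0000
After 1 (propagate distance d=15): x=-5.0000 theta=0.0000
After 2 (thin lens f=15): x=-5.0000 theta=1/3 (≈0.3333)
After 3 (propagate distance d=24): x=3.0000 theta=1/3 (≈0.3333)
After 4 (thin lens f=13): x=3.0000 theta=4/39 (≈0.1026)
After 5 (propagate distance d=39): x=7.0000 theta=4/39 (≈0.1026)
After 6 (thin lens f=-52): x=7.0000 theta=37/156 (≈0.2372)
Rounded to 4 decimal places: x = 7.0000, theta = 0.2372

Answer: 7.0000 0.2372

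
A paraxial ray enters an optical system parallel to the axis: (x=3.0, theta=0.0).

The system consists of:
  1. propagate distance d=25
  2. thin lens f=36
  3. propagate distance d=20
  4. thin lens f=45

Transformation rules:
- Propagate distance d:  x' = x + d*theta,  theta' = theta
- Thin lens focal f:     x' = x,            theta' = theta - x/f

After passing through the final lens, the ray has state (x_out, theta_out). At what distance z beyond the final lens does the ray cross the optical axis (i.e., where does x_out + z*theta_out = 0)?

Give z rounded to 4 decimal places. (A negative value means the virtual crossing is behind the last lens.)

Answer: 11.8033

Derivation:
Initial: x=3.0000 theta=0.0000
After 1 (propagate distance d=25): x=3.0000 theta=0.0000
After 2 (thin lens f=36): x=3.0000 theta=-1/12 (≈-0.0833)
After 3 (propagate distance d=20): x=4/3 (≈1.3333) theta=-1/12 (≈-0.0833)
After 4 (thin lens f=45): x=4/3 (≈1.3333) theta=-61/540 (≈-0.1130)
z_focus = -x_out/theta_out = -(4/3)/(-61/540) = 720/61 ≈ 11.8033
Rounded to 4 decimal places: z = 11.8033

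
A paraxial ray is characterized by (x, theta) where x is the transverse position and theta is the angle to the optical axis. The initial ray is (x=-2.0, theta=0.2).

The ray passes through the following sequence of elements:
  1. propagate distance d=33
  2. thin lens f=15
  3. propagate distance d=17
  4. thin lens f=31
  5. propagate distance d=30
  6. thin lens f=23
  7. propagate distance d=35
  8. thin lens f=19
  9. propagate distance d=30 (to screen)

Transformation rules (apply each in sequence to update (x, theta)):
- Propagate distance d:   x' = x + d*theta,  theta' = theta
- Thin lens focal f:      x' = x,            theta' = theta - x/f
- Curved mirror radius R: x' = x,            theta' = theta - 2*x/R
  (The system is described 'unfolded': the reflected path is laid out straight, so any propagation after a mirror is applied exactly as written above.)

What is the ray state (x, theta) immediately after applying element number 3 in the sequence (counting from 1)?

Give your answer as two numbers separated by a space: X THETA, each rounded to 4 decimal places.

Answer: 2.7867 -0.1067

Derivation:
Initial: x=-2.0000 theta=0.2000
After 1 (propagate distance d=33): x=4.6000 theta=0.2000
After 2 (thin lens f=15): x=4.6000 theta=-8/75 (≈-0.1067)
After 3 (propagate distance d=17): x=209/75 (≈2.7867) theta=-8/75 (≈-0.1067)
Rounded to 4 decimal places: x = 2.7867, theta = -0.1067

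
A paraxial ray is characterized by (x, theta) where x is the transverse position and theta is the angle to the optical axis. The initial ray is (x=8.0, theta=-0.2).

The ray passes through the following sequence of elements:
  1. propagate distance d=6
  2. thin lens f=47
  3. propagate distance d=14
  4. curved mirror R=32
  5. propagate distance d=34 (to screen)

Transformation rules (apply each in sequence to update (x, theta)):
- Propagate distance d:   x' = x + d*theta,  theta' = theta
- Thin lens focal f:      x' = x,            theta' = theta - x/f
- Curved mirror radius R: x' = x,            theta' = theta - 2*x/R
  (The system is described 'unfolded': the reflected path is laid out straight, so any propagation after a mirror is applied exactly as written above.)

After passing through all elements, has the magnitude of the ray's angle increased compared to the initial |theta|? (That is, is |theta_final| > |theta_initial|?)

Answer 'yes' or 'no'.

Answer: yes

Derivation:
Initial: x=8.0000 theta=-0.2000
After 1 (propagate distance d=6): x=6.8000 theta=-0.2000
After 2 (thin lens f=47): x=6.8000 theta=-81/235 (≈-0.3447)
After 3 (propagate distance d=14): x=464/235 (≈1.9745) theta=-81/235 (≈-0.3447)
After 4 (curved mirror R=32): x=464/235 (≈1.9745) theta=-22/47 (≈-0.4681)
After 5 (propagate distance d=34 (to screen)): x=-3276/235 (≈-13.9404) theta=-22/47 (≈-0.4681)
|theta_initial|=0.2000 |theta_final|=22/47 (≈0.4681) -> increased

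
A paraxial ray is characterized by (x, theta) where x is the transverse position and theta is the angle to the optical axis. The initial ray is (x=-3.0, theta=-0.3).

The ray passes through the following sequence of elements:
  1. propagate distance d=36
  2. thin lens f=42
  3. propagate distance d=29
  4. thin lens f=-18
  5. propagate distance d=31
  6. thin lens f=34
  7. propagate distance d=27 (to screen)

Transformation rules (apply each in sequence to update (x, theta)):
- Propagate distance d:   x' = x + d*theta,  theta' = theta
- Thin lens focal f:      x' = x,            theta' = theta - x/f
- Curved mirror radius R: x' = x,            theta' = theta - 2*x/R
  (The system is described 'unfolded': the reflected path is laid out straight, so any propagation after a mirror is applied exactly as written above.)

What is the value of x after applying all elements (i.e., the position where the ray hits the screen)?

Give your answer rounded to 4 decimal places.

Initial: x=-3.0000 theta=-0.3000
After 1 (propagate distance d=36): x=-13.8000 theta=-0.3000
After 2 (thin lens f=42): x=-13.8000 theta=1/35 (≈0.0286)
After 3 (propagate distance d=29): x=-454/35 (≈-12.9714) theta=1/35 (≈0.0286)
After 4 (thin lens f=-18): x=-454/35 (≈-12.9714) theta=-218/315 (≈-0.6921)
After 5 (propagate distance d=31): x=-10844/315 (≈-34.4254) theta=-218/315 (≈-0.6921)
After 6 (thin lens f=34): x=-10844/315 (≈-34.4254) theta=572/1785 (≈0.3204)
After 7 (propagate distance d=27 (to screen)): x=-138016/5355 (≈-25.7733) theta=572/1785 (≈0.3204)
Rounded to 4 decimal places: x = -25.7733

Answer: -25.7733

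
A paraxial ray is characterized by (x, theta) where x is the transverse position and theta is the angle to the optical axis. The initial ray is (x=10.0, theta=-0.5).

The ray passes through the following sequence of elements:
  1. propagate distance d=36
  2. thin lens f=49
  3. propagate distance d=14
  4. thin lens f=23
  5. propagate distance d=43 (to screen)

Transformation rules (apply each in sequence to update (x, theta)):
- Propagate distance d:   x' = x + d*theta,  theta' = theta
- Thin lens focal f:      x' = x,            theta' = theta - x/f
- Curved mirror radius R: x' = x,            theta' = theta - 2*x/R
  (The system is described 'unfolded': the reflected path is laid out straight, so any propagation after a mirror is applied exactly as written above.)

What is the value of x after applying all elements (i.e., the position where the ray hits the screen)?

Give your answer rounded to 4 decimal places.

Answer: -3.4237

Derivation:
Initial: x=10.0000 theta=-0.5000
After 1 (propagate distance d=36): x=-8.0000 theta=-0.5000
After 2 (thin lens f=49): x=-8.0000 theta=-33/98 (≈-0.3367)
After 3 (propagate distance d=14): x=-89/7 (≈-12.7143) theta=-33/98 (≈-0.3367)
After 4 (thin lens f=23): x=-89/7 (≈-12.7143) theta=487/2254 (≈0.2161)
After 5 (propagate distance d=43 (to screen)): x=-7717/2254 (≈-3.4237) theta=487/2254 (≈0.2161)
Rounded to 4 decimal places: x = -3.4237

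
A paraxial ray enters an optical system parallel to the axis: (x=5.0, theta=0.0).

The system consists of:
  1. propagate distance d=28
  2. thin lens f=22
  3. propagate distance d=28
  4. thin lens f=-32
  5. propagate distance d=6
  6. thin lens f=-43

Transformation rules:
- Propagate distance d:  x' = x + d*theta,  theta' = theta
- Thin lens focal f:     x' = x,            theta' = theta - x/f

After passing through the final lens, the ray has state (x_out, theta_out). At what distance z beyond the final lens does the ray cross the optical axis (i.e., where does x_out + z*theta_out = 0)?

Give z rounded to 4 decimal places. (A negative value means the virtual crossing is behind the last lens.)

Initial: x=5.0000 theta=0.0000
After 1 (propagate distance d=28): x=5.0000 theta=0.0000
After 2 (thin lens f=22): x=5.0000 theta=-5/22 (≈-0.2273)
After 3 (propagate distance d=28): x=-15/11 (≈-1.3636) theta=-5/22 (≈-0.2273)
After 4 (thin lens f=-32): x=-15/11 (≈-1.3636) theta=-95/352 (≈-0.2699)
After 5 (propagate distance d=6): x=-525/176 (≈-2.9830) theta=-95/352 (≈-0.2699)
After 6 (thin lens f=-43): x=-525/176 (≈-2.9830) theta=-5135/15136 (≈-0.3393)
z_focus = -x_out/theta_out = -(-525/176)/(-5135/15136) = -9030/1027 ≈ -8.7926
Rounded to 4 decimal places: z = -8.7926

Answer: -8.7926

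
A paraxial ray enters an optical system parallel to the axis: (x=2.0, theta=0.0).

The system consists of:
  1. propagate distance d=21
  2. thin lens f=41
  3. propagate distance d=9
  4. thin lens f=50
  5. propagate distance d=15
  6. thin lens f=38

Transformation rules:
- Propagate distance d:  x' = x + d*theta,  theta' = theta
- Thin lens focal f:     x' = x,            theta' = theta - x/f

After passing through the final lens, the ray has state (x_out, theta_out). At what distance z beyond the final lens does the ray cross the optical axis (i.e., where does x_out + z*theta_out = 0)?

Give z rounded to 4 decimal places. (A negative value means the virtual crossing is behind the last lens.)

Answer: 4.0333

Derivation:
Initial: x=2.0000 theta=0.0000
After 1 (propagate distance d=21): x=2.0000 theta=0.0000
After 2 (thin lens f=41): x=2.0000 theta=-2/41 (≈-0.0488)
After 3 (propagate distance d=9): x=64/41 (≈1.5610) theta=-2/41 (≈-0.0488)
After 4 (thin lens f=50): x=64/41 (≈1.5610) theta=-0.0800
After 5 (propagate distance d=15): x=74/205 (≈0.3610) theta=-0.0800
After 6 (thin lens f=38): x=74/205 (≈0.3610) theta=-1743/19475 (≈-0.0895)
z_focus = -x_out/theta_out = -(74/205)/(-1743/19475) = 7030/1743 ≈ 4.0333
Rounded to 4 decimal places: z = 4.0333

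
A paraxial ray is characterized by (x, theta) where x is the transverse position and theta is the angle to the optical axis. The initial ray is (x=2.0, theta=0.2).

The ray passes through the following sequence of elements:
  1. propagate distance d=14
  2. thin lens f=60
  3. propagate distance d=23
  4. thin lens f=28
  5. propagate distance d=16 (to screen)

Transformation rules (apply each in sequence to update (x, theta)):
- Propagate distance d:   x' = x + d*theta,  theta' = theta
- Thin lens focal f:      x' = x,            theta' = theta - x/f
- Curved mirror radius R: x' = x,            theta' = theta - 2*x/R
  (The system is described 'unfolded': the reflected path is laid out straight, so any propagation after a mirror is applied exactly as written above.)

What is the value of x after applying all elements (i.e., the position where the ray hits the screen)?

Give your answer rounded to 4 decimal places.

Answer: 5.1600

Derivation:
Initial: x=2.0000 theta=0.2000
After 1 (propagate distance d=14): x=4.8000 theta=0.2000
After 2 (thin lens f=60): x=4.8000 theta=0.1200
After 3 (propagate distance d=23): x=7.5600 theta=0.1200
After 4 (thin lens f=28): x=7.5600 theta=-0.1500
After 5 (propagate distance d=16 (to screen)): x=5.1600 theta=-0.1500
Rounded to 4 decimal places: x = 5.1600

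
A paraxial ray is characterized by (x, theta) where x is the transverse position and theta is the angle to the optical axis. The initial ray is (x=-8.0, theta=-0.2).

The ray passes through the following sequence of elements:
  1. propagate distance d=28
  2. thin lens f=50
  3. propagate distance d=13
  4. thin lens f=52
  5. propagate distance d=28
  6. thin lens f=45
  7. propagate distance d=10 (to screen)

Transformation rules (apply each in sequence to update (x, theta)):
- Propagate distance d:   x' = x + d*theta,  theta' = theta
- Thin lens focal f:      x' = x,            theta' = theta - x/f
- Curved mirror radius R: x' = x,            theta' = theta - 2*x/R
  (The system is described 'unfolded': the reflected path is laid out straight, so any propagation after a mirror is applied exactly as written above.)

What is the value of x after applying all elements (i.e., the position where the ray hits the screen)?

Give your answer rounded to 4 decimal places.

Answer: 0.1773

Derivation:
Initial: x=-8.0000 theta=-0.2000
After 1 (propagate distance d=28): x=-13.6000 theta=-0.2000
After 2 (thin lens f=50): x=-13.6000 theta=0.0720
After 3 (propagate distance d=13): x=-12.6640 theta=0.0720
After 4 (thin lens f=52): x=-12.6640 theta=2051/6500 (≈0.3155)
After 5 (propagate distance d=28): x=-6222/1625 (≈-3.8289) theta=2051/6500 (≈0.3155)
After 6 (thin lens f=45): x=-6222/1625 (≈-3.8289) theta=39061/97500 (≈0.4006)
After 7 (propagate distance d=10 (to screen)): x=133/750 (≈0.1773) theta=39061/97500 (≈0.4006)
Rounded to 4 decimal places: x = 0.1773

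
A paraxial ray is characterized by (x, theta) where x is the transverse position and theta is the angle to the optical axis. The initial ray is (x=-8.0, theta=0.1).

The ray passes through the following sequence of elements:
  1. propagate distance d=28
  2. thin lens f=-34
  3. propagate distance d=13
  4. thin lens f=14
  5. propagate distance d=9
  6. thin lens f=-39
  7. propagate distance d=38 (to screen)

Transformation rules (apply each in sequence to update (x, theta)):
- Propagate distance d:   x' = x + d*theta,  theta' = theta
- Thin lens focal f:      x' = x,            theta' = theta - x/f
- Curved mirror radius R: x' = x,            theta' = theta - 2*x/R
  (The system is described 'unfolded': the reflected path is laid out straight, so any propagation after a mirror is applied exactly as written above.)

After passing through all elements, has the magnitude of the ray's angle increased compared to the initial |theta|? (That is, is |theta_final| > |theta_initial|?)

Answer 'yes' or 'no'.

Answer: yes

Derivation:
Initial: x=-8.0000 theta=0.1000
After 1 (propagate distance d=28): x=-5.2000 theta=0.1000
After 2 (thin lens f=-34): x=-5.2000 theta=-9/170 (≈-0.0529)
After 3 (propagate distance d=13): x=-1001/170 (≈-5.8882) theta=-9/170 (≈-0.0529)
After 4 (thin lens f=14): x=-1001/170 (≈-5.8882) theta=25/68 (≈0.3676)
After 5 (propagate distance d=9): x=-877/340 (≈-2.5794) theta=25/68 (≈0.3676)
After 6 (thin lens f=-39): x=-877/340 (≈-2.5794) theta=1999/6630 (≈0.3015)
After 7 (propagate distance d=38 (to screen)): x=117721/13260 (≈8.8779) theta=1999/6630 (≈0.3015)
|theta_initial|=0.1000 |theta_final|=1999/6630 (≈0.3015) -> increased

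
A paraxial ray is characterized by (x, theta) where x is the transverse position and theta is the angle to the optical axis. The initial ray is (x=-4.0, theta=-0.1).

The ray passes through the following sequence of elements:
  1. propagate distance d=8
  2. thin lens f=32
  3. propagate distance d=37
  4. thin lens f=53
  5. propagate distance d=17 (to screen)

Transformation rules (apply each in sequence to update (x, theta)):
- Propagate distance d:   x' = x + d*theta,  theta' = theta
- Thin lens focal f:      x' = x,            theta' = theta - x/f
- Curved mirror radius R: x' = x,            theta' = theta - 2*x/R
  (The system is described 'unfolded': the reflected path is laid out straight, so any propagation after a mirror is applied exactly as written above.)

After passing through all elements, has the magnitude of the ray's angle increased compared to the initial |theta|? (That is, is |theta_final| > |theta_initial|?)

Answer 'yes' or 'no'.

Answer: yes

Derivation:
Initial: x=-4.0000 theta=-0.1000
After 1 (propagate distance d=8): x=-4.8000 theta=-0.1000
After 2 (thin lens f=32): x=-4.8000 theta=0.0500
After 3 (propagate distance d=37): x=-2.9500 theta=0.0500
After 4 (thin lens f=53): x=-2.9500 theta=28/265 (≈0.1057)
After 5 (propagate distance d=17 (to screen)): x=-1223/1060 (≈-1.1538) theta=28/265 (≈0.1057)
|theta_initial|=0.1000 |theta_final|=28/265 (≈0.1057) -> increased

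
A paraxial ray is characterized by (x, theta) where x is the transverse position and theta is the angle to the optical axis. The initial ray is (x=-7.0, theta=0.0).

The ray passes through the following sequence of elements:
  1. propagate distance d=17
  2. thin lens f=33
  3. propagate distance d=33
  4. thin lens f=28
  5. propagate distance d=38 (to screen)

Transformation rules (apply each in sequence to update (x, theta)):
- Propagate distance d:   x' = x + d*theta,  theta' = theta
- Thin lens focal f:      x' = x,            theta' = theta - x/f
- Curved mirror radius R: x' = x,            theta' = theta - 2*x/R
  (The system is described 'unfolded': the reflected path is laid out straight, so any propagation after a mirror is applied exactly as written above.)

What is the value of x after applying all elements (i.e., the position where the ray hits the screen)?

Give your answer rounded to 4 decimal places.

Answer: 8.0606

Derivation:
Initial: x=-7.0000 theta=0.0000
After 1 (propagate distance d=17): x=-7.0000 theta=0.0000
After 2 (thin lens f=33): x=-7.0000 theta=7/33 (≈0.2121)
After 3 (propagate distance d=33): x=0.0000 theta=7/33 (≈0.2121)
After 4 (thin lens f=28): x=0.0000 theta=7/33 (≈0.2121)
After 5 (propagate distance d=38 (to screen)): x=266/33 (≈8.0606) theta=7/33 (≈0.2121)
Rounded to 4 decimal places: x = 8.0606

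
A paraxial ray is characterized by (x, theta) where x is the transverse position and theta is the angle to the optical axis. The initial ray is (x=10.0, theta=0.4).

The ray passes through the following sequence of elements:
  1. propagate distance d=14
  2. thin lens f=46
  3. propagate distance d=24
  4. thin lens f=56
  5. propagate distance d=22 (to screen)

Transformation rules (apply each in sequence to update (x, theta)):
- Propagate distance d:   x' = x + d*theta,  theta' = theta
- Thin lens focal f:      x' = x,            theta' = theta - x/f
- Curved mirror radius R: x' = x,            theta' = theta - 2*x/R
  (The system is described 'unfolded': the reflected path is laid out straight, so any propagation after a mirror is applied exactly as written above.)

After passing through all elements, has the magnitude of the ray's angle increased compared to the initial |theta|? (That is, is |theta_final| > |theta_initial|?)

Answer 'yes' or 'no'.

Answer: no

Derivation:
Initial: x=10.0000 theta=0.4000
After 1 (propagate distance d=14): x=15.6000 theta=0.4000
After 2 (thin lens f=46): x=15.6000 theta=7/115 (≈0.0609)
After 3 (propagate distance d=24): x=1962/115 (≈17.0609) theta=7/115 (≈0.0609)
After 4 (thin lens f=56): x=1962/115 (≈17.0609) theta=-157/644 (≈-0.2438)
After 5 (propagate distance d=22 (to screen)): x=18833/1610 (≈11.6975) theta=-157/644 (≈-0.2438)
|theta_initial|=0.4000 |theta_final|=157/644 (≈0.2438) -> not increased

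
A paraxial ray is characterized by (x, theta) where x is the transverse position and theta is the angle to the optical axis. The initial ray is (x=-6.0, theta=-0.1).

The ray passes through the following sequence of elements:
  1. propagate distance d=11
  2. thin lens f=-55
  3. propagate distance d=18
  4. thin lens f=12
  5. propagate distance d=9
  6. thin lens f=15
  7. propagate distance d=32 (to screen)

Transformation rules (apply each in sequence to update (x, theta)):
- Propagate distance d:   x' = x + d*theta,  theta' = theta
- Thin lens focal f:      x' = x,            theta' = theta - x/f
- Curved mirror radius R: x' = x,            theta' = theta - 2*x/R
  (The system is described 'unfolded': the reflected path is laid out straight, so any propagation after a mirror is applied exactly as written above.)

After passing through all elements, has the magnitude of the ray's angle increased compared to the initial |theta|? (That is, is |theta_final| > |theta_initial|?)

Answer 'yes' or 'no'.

Answer: yes

Derivation:
Initial: x=-6.0000 theta=-0.1000
After 1 (propagate distance d=11): x=-7.1000 theta=-0.1000
After 2 (thin lens f=-55): x=-7.1000 theta=-63/275 (≈-0.2291)
After 3 (propagate distance d=18): x=-6173/550 (≈-11.2236) theta=-63/275 (≈-0.2291)
After 4 (thin lens f=12): x=-6173/550 (≈-11.2236) theta=4661/6600 (≈0.7062)
After 5 (propagate distance d=9): x=-10709/2200 (≈-4.8677) theta=4661/6600 (≈0.7062)
After 6 (thin lens f=15): x=-10709/2200 (≈-4.8677) theta=5669/5500 (≈1.0307)
After 7 (propagate distance d=32 (to screen)): x=309271/11000 (≈28.1155) theta=5669/5500 (≈1.0307)
|theta_initial|=0.1000 |theta_final|=5669/5500 (≈1.0307) -> increased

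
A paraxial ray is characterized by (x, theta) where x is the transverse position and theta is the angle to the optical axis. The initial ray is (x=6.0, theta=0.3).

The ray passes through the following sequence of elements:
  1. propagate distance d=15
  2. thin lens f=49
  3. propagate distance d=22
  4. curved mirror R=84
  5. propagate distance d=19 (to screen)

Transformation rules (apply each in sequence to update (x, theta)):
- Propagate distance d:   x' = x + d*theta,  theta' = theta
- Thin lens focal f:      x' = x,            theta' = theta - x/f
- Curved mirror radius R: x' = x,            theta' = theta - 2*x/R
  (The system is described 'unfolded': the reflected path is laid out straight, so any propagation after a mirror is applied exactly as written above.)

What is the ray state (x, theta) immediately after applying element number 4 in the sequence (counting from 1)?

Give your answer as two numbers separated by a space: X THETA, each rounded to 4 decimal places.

Answer: 12.3857 -0.2092

Derivation:
Initial: x=6.0000 theta=0.3000
After 1 (propagate distance d=15): x=10.5000 theta=0.3000
After 2 (thin lens f=49): x=10.5000 theta=3/35 (≈0.0857)
After 3 (propagate distance d=22): x=867/70 (≈12.3857) theta=3/35 (≈0.0857)
After 4 (curved mirror R=84): x=867/70 (≈12.3857) theta=-41/196 (≈-0.2092)
Rounded to 4 decimal places: x = 12.3857, theta = -0.2092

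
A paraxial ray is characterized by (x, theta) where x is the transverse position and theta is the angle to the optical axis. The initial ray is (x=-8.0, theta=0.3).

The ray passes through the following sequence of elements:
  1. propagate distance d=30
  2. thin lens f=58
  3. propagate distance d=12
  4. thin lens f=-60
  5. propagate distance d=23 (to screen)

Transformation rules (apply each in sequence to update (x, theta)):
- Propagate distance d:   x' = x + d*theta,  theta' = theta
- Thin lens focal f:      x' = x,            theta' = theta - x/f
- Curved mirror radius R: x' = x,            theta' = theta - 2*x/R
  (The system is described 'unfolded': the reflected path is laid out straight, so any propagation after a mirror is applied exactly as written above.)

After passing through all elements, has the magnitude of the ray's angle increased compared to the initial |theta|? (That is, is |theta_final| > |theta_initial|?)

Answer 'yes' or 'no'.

Answer: yes

Derivation:
Initial: x=-8.0000 theta=0.3000
After 1 (propagate distance d=30): x=1.0000 theta=0.3000
After 2 (thin lens f=58): x=1.0000 theta=41/145 (≈0.2828)
After 3 (propagate distance d=12): x=637/145 (≈4.3931) theta=41/145 (≈0.2828)
After 4 (thin lens f=-60): x=637/145 (≈4.3931) theta=3097/8700 (≈0.3560)
After 5 (propagate distance d=23 (to screen)): x=109451/8700 (≈12.5806) theta=3097/8700 (≈0.3560)
|theta_initial|=0.3000 |theta_final|=3097/8700 (≈0.3560) -> increased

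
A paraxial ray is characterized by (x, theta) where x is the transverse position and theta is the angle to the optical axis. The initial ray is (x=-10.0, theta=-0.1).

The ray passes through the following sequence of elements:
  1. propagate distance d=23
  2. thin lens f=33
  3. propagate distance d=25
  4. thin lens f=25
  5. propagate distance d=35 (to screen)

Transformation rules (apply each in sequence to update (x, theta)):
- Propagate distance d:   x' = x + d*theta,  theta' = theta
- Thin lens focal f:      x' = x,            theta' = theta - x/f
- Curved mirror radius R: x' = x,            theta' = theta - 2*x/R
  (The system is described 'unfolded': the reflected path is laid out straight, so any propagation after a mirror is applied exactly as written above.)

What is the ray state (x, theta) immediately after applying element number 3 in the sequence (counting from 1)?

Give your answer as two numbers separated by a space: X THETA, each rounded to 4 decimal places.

Answer: -5.4818 0.2727

Derivation:
Initial: x=-10.0000 theta=-0.1000
After 1 (propagate distance d=23): x=-12.3000 theta=-0.1000
After 2 (thin lens f=33): x=-12.3000 theta=3/11 (≈0.2727)
After 3 (propagate distance d=25): x=-603/110 (≈-5.4818) theta=3/11 (≈0.2727)
Rounded to 4 decimal places: x = -5.4818, theta = 0.2727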